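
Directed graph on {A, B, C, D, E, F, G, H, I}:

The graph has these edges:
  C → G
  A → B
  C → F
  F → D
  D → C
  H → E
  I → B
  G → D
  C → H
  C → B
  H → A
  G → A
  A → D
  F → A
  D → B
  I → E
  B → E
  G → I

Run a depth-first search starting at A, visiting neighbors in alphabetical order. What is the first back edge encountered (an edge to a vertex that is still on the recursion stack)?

DFS from A (visiting neighbors in alphabetical order); mark gray on enter, black on exit:
A gray
  B gray
    E gray
    E black
  B black
  D gray
    D→B: B black — skip
    C gray
      C→B: B black — skip
      F gray
        F→A: A is gray → back edge
First back edge: F → A.

F→A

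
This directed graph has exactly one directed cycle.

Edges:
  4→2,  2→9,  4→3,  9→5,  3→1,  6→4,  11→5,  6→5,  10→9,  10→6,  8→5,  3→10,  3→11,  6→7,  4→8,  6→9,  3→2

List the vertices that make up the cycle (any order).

DFS with gray/black marking from 4:
4 gray
  3 gray
    10 gray
      9 gray
        5 gray
        5 black
      9 black
      6 gray
        7 gray
        7 black
        6→9: 9 black — skip
        6→4: 4 is gray → back edge
Back edge closes the cycle 4 → 3 → 10 → 6 → 4; its vertices are {3, 4, 6, 10}.

3, 4, 6, 10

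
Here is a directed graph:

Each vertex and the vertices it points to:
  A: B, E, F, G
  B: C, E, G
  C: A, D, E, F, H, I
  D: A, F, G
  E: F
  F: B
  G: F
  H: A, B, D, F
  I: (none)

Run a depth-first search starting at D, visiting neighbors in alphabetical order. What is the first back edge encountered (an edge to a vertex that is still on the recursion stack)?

DFS from D (visiting neighbors in alphabetical order); mark gray on enter, black on exit:
D gray
  A gray
    B gray
      C gray
        C→A: A is gray → back edge
First back edge: C → A.

C→A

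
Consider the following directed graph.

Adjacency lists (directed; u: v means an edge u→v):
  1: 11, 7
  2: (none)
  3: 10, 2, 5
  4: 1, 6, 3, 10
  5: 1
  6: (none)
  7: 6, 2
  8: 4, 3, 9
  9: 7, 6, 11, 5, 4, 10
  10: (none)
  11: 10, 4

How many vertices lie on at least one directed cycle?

5

A vertex is on a directed cycle iff it belongs to a strongly connected component of size ≥ 2 (or has a self-loop).
The vertices on cycles are {1, 3, 4, 5, 11} — 5 in total.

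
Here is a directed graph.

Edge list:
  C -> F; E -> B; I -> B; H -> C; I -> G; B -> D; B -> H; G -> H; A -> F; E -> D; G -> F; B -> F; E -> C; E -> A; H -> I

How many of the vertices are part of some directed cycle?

4

A vertex is on a directed cycle iff it belongs to a strongly connected component of size ≥ 2 (or has a self-loop).
The vertices on cycles are {B, G, H, I} — 4 in total.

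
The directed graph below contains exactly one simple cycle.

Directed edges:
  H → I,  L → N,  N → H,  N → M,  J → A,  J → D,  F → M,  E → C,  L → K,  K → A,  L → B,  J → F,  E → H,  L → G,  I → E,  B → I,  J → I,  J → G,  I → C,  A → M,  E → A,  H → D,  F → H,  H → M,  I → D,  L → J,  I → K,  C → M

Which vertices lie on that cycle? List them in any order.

E, H, I

DFS with gray/black marking from I:
I gray
  K gray
    A gray
      M gray
      M black
    A black
  K black
  D gray
  D black
  C gray
    C→M: M black — skip
  C black
  E gray
    H gray
      H→M: M black — skip
      H→D: D black — skip
      H→I: I is gray → back edge
Back edge closes the cycle I → E → H → I; its vertices are {E, H, I}.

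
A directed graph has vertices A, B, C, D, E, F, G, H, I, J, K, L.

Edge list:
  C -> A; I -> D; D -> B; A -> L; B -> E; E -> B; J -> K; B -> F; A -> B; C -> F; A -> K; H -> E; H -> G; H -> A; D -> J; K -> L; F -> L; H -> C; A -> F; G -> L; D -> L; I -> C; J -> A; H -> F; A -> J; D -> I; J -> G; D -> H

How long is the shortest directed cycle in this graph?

2

For each vertex v, BFS finds the shortest path from v back to v.
The shortest such closed walk is D → I → D, length 2.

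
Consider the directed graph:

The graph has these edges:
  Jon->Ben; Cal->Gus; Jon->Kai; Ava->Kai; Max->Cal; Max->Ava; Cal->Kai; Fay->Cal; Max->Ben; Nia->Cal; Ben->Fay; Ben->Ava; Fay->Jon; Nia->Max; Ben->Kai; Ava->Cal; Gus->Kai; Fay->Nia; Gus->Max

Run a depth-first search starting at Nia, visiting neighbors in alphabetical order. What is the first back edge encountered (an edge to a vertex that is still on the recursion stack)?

DFS from Nia (visiting neighbors in alphabetical order); mark gray on enter, black on exit:
Nia gray
  Cal gray
    Gus gray
      Kai gray
      Kai black
      Max gray
        Ava gray
          Ava→Cal: Cal is gray → back edge
First back edge: Ava → Cal.

Ava→Cal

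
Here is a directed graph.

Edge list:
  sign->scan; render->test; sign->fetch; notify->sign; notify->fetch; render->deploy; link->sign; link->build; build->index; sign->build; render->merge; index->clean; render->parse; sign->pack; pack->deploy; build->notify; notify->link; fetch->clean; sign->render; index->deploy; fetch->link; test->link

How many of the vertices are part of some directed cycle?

A vertex is on a directed cycle iff it belongs to a strongly connected component of size ≥ 2 (or has a self-loop).
The vertices on cycles are {link, sign, test, build, fetch, notify, render} — 7 in total.

7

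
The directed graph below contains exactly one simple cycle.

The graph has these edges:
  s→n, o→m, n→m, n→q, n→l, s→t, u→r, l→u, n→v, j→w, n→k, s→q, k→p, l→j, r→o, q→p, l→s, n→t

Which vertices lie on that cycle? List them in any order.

l, n, s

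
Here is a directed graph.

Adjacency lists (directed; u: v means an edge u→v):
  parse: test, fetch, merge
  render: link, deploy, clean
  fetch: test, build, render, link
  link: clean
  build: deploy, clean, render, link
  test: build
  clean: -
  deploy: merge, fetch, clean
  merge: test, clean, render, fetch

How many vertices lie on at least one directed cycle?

6

A vertex is on a directed cycle iff it belongs to a strongly connected component of size ≥ 2 (or has a self-loop).
The vertices on cycles are {test, build, fetch, merge, deploy, render} — 6 in total.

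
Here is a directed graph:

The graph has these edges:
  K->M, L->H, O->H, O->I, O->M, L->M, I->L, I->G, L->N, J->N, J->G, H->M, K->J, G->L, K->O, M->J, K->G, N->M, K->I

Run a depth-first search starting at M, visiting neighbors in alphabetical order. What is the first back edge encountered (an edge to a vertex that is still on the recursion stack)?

DFS from M (visiting neighbors in alphabetical order); mark gray on enter, black on exit:
M gray
  J gray
    G gray
      L gray
        H gray
          H→M: M is gray → back edge
First back edge: H → M.

H→M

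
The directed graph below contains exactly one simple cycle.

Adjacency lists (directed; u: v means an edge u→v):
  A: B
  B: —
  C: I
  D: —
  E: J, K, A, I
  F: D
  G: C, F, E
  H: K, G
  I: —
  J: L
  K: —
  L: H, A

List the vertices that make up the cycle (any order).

E, G, H, J, L

DFS with gray/black marking from G:
G gray
  C gray
    I gray
    I black
  C black
  F gray
    D gray
    D black
  F black
  E gray
    J gray
      L gray
        H gray
          K gray
          K black
          H→G: G is gray → back edge
Back edge closes the cycle G → E → J → L → H → G; its vertices are {E, G, H, J, L}.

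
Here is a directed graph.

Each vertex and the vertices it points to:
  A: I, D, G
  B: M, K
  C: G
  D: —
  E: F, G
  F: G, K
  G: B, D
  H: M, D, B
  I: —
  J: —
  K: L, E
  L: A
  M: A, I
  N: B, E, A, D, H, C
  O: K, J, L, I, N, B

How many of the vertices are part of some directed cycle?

8

A vertex is on a directed cycle iff it belongs to a strongly connected component of size ≥ 2 (or has a self-loop).
The vertices on cycles are {A, B, E, F, G, K, L, M} — 8 in total.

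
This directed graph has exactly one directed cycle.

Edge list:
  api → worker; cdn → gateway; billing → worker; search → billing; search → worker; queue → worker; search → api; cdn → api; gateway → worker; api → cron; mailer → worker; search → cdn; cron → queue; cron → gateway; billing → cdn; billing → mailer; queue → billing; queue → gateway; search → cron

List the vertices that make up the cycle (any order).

DFS with gray/black marking from billing:
billing gray
  worker gray
  worker black
  cdn gray
    api gray
      cron gray
        gateway gray
          gateway→worker: worker black — skip
        gateway black
        queue gray
          queue→billing: billing is gray → back edge
Back edge closes the cycle billing → cdn → api → cron → queue → billing; its vertices are {api, cdn, cron, queue, billing}.

api, cdn, cron, queue, billing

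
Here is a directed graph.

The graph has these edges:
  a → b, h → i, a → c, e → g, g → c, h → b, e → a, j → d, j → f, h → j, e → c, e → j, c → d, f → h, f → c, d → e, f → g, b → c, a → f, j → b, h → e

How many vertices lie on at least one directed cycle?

A vertex is on a directed cycle iff it belongs to a strongly connected component of size ≥ 2 (or has a self-loop).
The vertices on cycles are {a, b, c, d, e, f, g, h, j} — 9 in total.

9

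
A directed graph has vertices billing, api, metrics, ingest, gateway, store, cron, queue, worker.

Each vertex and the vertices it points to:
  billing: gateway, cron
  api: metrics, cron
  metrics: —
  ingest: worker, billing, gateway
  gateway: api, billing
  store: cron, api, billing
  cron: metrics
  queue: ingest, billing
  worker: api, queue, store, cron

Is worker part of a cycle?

worker is on a cycle iff worker can reach itself via ≥1 edge.
worker → queue → ingest → worker — yes.

Yes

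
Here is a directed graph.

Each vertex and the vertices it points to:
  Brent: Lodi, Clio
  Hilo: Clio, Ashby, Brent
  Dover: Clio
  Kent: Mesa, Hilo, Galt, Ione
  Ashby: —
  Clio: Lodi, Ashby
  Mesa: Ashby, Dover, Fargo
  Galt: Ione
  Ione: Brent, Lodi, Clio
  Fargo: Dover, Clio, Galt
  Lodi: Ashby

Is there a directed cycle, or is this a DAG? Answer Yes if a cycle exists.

DFS with white/gray/black marking, starting from Brent:
Brent gray
  Lodi gray
    Ashby gray
    Ashby black
  Lodi black
  Clio gray
    Clio→Lodi: Lodi black — skip
    Clio→Ashby: Ashby black — skip
  Clio black
Brent black
Hilo gray
  Hilo→Clio: Clio black — skip
  Hilo→Ashby: Ashby black — skip
  Hilo→Brent: Brent black — skip
Hilo black
Dover gray
  Dover→Clio: Clio black — skip
Dover black
Kent gray
  Mesa gray
    Mesa→Ashby: Ashby black — skip
    Mesa→Dover: Dover black — skip
    Fargo gray
      Fargo→Dover: Dover black — skip
      Fargo→Clio: Clio black — skip
      Galt gray
        Ione gray
          Ione→Brent: Brent black — skip
          Ione→Lodi: Lodi black — skip
          Ione→Clio: Clio black — skip
        Ione black
      Galt black
    Fargo black
  Mesa black
  Kent→Hilo: Hilo black — skip
  Kent→Galt: Galt black — skip
  Kent→Ione: Ione black — skip
Kent black
Every edge goes to a white or black vertex — no back edge, so the graph is acyclic.

No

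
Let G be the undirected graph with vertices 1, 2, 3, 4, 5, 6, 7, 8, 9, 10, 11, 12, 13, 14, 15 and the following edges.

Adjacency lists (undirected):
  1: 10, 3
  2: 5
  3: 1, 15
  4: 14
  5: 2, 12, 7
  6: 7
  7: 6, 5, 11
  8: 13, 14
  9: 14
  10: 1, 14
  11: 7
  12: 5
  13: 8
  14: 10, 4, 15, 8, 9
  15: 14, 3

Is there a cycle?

DFS, tracking each vertex's parent; an edge to a visited non-parent vertex closes a cycle.
Start from 14:
visit 14 (parent –)
  visit 10 (parent 14)
    visit 1 (parent 10)
      1–10: parent, skip
      visit 3 (parent 1)
        3–1: parent, skip
        visit 15 (parent 3)
          15–14: 14 visited and ≠ parent → cycle
Cycle: 14 – 10 – 1 – 3 – 15 – 14.

Yes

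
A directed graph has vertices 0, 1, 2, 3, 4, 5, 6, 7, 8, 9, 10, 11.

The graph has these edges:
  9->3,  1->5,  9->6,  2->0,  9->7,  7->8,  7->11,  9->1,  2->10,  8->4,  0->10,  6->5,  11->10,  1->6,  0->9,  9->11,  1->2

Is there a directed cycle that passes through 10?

10 lies on a cycle iff there is a path from 10 back to itself.
Exploring from 10, it never reaches itself; equivalently, its strongly connected component is a singleton.

No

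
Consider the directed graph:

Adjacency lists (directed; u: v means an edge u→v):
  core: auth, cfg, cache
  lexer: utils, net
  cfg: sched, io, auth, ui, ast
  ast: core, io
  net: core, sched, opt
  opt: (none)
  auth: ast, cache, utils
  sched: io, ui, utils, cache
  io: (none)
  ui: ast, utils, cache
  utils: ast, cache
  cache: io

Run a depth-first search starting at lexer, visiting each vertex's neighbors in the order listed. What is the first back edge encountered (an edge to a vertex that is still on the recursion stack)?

auth→ast

DFS from lexer (visiting each vertex's neighbors in the order listed); mark gray on enter, black on exit:
lexer gray
  utils gray
    ast gray
      core gray
        auth gray
          auth→ast: ast is gray → back edge
First back edge: auth → ast.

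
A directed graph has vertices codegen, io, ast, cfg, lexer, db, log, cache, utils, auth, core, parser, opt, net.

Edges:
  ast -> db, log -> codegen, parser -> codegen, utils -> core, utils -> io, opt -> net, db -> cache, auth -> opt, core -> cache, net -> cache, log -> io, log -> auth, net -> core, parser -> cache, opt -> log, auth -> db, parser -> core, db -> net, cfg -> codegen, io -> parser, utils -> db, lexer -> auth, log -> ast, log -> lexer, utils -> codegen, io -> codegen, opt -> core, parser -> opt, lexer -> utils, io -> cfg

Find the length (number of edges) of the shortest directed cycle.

3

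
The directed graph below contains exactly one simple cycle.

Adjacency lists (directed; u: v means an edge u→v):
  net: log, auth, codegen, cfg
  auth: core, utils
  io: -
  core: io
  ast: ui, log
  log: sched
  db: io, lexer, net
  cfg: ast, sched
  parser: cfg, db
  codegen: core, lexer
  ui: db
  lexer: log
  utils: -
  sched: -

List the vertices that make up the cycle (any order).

DFS with gray/black marking from db:
db gray
  io gray
  io black
  lexer gray
    log gray
      sched gray
      sched black
    log black
  lexer black
  net gray
    net→log: log black — skip
    auth gray
      core gray
        core→io: io black — skip
      core black
      utils gray
      utils black
    auth black
    codegen gray
      codegen→core: core black — skip
      codegen→lexer: lexer black — skip
    codegen black
    cfg gray
      ast gray
        ui gray
          ui→db: db is gray → back edge
Back edge closes the cycle db → net → cfg → ast → ui → db; its vertices are {db, ui, ast, cfg, net}.

db, ui, ast, cfg, net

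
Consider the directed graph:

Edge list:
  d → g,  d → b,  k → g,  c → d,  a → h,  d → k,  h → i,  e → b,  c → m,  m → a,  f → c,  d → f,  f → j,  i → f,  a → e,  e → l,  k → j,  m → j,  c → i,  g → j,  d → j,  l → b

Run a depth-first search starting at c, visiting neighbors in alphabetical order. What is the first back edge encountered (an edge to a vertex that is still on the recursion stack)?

DFS from c (visiting neighbors in alphabetical order); mark gray on enter, black on exit:
c gray
  d gray
    b gray
    b black
    f gray
      f→c: c is gray → back edge
First back edge: f → c.

f->c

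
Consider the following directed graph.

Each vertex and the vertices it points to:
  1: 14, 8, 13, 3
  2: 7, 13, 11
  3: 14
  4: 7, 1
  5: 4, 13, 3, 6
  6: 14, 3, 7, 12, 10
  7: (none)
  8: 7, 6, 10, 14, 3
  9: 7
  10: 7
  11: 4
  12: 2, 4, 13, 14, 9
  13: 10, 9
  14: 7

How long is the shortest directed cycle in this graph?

5

For each vertex v, BFS finds the shortest path from v back to v.
The shortest such closed walk is 6 → 12 → 4 → 1 → 8 → 6, length 5.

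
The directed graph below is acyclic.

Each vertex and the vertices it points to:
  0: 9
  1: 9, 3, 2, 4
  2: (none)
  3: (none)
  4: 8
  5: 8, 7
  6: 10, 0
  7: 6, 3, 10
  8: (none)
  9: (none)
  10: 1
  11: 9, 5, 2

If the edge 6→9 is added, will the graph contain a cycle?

No

Adding 6→9 creates a cycle iff 9 can already reach 6.
Explore from 9: no path reaches 6. The graph stays acyclic.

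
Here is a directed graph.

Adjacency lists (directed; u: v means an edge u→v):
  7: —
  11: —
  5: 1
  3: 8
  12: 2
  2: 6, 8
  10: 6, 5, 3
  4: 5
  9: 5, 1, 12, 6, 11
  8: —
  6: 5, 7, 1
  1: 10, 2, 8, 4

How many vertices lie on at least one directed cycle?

6

A vertex is on a directed cycle iff it belongs to a strongly connected component of size ≥ 2 (or has a self-loop).
The vertices on cycles are {1, 2, 4, 5, 6, 10} — 6 in total.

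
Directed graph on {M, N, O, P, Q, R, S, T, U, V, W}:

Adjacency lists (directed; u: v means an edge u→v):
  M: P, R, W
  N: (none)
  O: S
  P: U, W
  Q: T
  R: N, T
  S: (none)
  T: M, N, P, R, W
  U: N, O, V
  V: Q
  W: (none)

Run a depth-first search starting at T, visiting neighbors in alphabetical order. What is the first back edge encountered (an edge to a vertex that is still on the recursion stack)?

Q->T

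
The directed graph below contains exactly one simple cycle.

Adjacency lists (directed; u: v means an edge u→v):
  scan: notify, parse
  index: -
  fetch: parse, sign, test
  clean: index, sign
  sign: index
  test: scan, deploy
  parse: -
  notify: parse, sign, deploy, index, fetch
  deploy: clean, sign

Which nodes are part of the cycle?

DFS with gray/black marking from scan:
scan gray
  notify gray
    parse gray
    parse black
    sign gray
      index gray
      index black
    sign black
    deploy gray
      clean gray
        clean→index: index black — skip
        clean→sign: sign black — skip
      clean black
      deploy→sign: sign black — skip
    deploy black
    notify→index: index black — skip
    fetch gray
      fetch→parse: parse black — skip
      fetch→sign: sign black — skip
      test gray
        test→scan: scan is gray → back edge
Back edge closes the cycle scan → notify → fetch → test → scan; its vertices are {scan, test, fetch, notify}.

scan, test, fetch, notify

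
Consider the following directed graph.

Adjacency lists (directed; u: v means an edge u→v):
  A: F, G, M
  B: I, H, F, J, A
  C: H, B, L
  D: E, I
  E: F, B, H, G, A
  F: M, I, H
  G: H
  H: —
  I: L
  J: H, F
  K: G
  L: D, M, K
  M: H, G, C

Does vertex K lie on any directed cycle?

K lies on a cycle iff there is a path from K back to itself.
Exploring from K, it never reaches itself; equivalently, its strongly connected component is a singleton.

No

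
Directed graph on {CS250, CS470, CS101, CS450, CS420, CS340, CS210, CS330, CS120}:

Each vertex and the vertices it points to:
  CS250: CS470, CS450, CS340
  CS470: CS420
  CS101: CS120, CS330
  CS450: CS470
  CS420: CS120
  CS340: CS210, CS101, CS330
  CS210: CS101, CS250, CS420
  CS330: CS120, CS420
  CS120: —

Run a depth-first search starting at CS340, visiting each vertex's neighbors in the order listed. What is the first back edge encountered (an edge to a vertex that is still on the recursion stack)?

CS250->CS340

DFS from CS340 (visiting each vertex's neighbors in the order listed); mark gray on enter, black on exit:
CS340 gray
  CS210 gray
    CS101 gray
      CS120 gray
      CS120 black
      CS330 gray
        CS330→CS120: CS120 black — skip
        CS420 gray
          CS420→CS120: CS120 black — skip
        CS420 black
      CS330 black
    CS101 black
    CS250 gray
      CS470 gray
        CS470→CS420: CS420 black — skip
      CS470 black
      CS450 gray
        CS450→CS470: CS470 black — skip
      CS450 black
      CS250→CS340: CS340 is gray → back edge
First back edge: CS250 → CS340.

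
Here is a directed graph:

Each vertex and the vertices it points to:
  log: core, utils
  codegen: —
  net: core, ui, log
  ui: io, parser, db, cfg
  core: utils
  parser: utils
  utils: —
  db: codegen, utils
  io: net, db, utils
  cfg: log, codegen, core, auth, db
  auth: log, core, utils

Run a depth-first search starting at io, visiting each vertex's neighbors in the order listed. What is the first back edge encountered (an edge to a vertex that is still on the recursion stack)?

ui→io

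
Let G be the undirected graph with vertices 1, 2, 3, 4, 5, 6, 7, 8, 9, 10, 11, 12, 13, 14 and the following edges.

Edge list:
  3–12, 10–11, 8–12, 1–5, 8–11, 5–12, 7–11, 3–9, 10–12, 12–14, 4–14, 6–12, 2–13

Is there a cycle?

Yes

DFS, tracking each vertex's parent; an edge to a visited non-parent vertex closes a cycle.
Start from 6:
visit 6 (parent –)
  visit 12 (parent 6)
    visit 3 (parent 12)
      3–12: parent, skip
      visit 9 (parent 3)
        9–3: parent, skip
    visit 8 (parent 12)
      visit 11 (parent 8)
        11–8: parent, skip
        visit 10 (parent 11)
          10–11: parent, skip
          10–12: 12 visited and ≠ parent → cycle
Cycle: 12 – 8 – 11 – 10 – 12.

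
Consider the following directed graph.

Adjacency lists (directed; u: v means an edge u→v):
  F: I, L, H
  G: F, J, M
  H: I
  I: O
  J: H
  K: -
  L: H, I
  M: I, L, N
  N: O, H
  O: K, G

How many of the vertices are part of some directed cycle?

9

A vertex is on a directed cycle iff it belongs to a strongly connected component of size ≥ 2 (or has a self-loop).
The vertices on cycles are {F, G, H, I, J, L, M, N, O} — 9 in total.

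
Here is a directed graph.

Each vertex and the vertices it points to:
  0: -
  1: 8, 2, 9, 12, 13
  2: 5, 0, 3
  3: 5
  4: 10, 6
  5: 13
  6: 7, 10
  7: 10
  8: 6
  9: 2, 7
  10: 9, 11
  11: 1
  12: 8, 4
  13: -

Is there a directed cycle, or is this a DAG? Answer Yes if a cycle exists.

Yes

DFS with white/gray/black marking, starting from 11:
11 gray
  1 gray
    8 gray
      6 gray
        7 gray
          10 gray
            9 gray
              2 gray
                5 gray
                  13 gray
                  13 black
                5 black
                0 gray
                0 black
                3 gray
                  3→5: 5 black — skip
                3 black
              2 black
              9→7: 7 is gray → back edge
Back edge found, so a cycle exists: 7 → 10 → 9 → 7.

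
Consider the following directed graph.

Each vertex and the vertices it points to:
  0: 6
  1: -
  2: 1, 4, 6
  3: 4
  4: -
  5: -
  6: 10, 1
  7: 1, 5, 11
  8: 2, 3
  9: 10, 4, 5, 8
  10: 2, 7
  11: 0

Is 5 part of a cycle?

No

5 lies on a cycle iff there is a path from 5 back to itself.
Exploring from 5, it never reaches itself; equivalently, its strongly connected component is a singleton.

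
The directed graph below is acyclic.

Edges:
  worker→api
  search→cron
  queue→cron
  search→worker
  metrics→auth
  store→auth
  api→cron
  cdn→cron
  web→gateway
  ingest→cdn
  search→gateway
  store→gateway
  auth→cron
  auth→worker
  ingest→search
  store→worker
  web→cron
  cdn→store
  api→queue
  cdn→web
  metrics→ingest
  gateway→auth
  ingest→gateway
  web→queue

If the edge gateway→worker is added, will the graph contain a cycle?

Adding gateway→worker creates a cycle iff worker can already reach gateway.
Explore from worker: no path reaches gateway. The graph stays acyclic.

No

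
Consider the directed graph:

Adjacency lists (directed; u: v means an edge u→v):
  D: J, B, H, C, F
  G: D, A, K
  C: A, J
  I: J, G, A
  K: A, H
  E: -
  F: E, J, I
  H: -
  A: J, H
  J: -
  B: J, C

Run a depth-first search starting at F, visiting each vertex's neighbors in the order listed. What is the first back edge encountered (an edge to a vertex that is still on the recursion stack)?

D->F

DFS from F (visiting each vertex's neighbors in the order listed); mark gray on enter, black on exit:
F gray
  E gray
  E black
  J gray
  J black
  I gray
    I→J: J black — skip
    G gray
      D gray
        D→J: J black — skip
        B gray
          B→J: J black — skip
          C gray
            A gray
              A→J: J black — skip
              H gray
              H black
            A black
            C→J: J black — skip
          C black
        B black
        D→H: H black — skip
        D→C: C black — skip
        D→F: F is gray → back edge
First back edge: D → F.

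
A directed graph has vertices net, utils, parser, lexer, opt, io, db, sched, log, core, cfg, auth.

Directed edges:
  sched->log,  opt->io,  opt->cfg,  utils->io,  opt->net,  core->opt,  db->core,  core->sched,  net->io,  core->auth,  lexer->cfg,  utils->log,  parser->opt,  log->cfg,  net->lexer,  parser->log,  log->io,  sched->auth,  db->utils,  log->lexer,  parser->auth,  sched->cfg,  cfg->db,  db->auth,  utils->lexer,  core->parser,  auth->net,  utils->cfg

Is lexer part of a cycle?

Yes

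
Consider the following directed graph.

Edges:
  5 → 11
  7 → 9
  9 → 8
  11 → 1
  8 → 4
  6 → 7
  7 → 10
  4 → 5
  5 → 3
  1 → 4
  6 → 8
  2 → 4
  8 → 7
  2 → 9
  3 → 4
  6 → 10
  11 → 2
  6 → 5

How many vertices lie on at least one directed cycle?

A vertex is on a directed cycle iff it belongs to a strongly connected component of size ≥ 2 (or has a self-loop).
The vertices on cycles are {1, 2, 3, 4, 5, 7, 8, 9, 11} — 9 in total.

9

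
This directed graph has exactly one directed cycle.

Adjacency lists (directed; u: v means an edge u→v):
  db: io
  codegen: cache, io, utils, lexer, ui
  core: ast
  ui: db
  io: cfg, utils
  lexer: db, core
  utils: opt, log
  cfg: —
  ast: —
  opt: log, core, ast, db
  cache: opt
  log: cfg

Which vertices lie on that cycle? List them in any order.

DFS with gray/black marking from io:
io gray
  cfg gray
  cfg black
  utils gray
    opt gray
      log gray
        log→cfg: cfg black — skip
      log black
      core gray
        ast gray
        ast black
      core black
      opt→ast: ast black — skip
      db gray
        db→io: io is gray → back edge
Back edge closes the cycle io → utils → opt → db → io; its vertices are {db, io, opt, utils}.

db, io, opt, utils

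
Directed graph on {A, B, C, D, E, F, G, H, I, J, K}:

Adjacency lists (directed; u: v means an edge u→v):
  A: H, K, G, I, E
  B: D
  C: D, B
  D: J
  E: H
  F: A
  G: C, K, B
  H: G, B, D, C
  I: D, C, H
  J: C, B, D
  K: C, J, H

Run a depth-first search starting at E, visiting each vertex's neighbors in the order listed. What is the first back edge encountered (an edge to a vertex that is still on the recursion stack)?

DFS from E (visiting each vertex's neighbors in the order listed); mark gray on enter, black on exit:
E gray
  H gray
    G gray
      C gray
        D gray
          J gray
            J→C: C is gray → back edge
First back edge: J → C.

J->C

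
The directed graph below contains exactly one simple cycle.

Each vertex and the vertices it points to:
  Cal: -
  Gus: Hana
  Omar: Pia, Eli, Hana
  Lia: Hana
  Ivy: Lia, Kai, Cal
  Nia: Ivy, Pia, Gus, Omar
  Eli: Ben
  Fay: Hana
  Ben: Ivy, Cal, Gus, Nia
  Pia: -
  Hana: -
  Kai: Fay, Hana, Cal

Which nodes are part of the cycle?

Ben, Eli, Nia, Omar

DFS with gray/black marking from Eli:
Eli gray
  Ben gray
    Ivy gray
      Lia gray
        Hana gray
        Hana black
      Lia black
      Kai gray
        Fay gray
          Fay→Hana: Hana black — skip
        Fay black
        Kai→Hana: Hana black — skip
        Cal gray
        Cal black
      Kai black
      Ivy→Cal: Cal black — skip
    Ivy black
    Ben→Cal: Cal black — skip
    Gus gray
      Gus→Hana: Hana black — skip
    Gus black
    Nia gray
      Nia→Ivy: Ivy black — skip
      Pia gray
      Pia black
      Nia→Gus: Gus black — skip
      Omar gray
        Omar→Pia: Pia black — skip
        Omar→Eli: Eli is gray → back edge
Back edge closes the cycle Eli → Ben → Nia → Omar → Eli; its vertices are {Ben, Eli, Nia, Omar}.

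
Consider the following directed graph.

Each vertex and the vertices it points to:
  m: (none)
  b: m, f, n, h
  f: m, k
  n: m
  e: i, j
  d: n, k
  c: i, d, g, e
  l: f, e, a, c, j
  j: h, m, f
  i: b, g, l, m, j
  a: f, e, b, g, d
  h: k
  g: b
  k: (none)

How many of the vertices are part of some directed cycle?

A vertex is on a directed cycle iff it belongs to a strongly connected component of size ≥ 2 (or has a self-loop).
The vertices on cycles are {a, c, e, i, l} — 5 in total.

5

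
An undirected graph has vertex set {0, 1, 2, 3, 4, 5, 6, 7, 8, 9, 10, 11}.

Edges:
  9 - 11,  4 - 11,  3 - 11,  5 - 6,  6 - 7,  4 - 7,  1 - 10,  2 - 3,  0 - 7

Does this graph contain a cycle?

No

DFS, tracking each vertex's parent; an edge to a visited non-parent vertex closes a cycle.
Start from 2:
visit 2 (parent –)
  visit 3 (parent 2)
    3–2: parent, skip
    visit 11 (parent 3)
      visit 9 (parent 11)
        9–11: parent, skip
      11–3: parent, skip
      visit 4 (parent 11)
        4–11: parent, skip
        visit 7 (parent 4)
          visit 6 (parent 7)
            visit 5 (parent 6)
              5–6: parent, skip
            6–7: parent, skip
          7–4: parent, skip
          visit 0 (parent 7)
            0–7: parent, skip
visit 1 (parent –)
  visit 10 (parent 1)
    10–1: parent, skip
visit 8 (parent –)
No non-parent visited neighbor found — the graph is a forest.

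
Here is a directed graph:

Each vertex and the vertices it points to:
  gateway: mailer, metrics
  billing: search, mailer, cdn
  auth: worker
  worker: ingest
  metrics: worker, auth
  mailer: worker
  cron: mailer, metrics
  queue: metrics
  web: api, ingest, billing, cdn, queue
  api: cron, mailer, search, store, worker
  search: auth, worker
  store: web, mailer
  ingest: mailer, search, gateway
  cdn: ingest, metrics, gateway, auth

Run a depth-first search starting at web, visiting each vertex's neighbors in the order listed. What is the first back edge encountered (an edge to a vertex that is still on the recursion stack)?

ingest->mailer

DFS from web (visiting each vertex's neighbors in the order listed); mark gray on enter, black on exit:
web gray
  api gray
    cron gray
      mailer gray
        worker gray
          ingest gray
            ingest→mailer: mailer is gray → back edge
First back edge: ingest → mailer.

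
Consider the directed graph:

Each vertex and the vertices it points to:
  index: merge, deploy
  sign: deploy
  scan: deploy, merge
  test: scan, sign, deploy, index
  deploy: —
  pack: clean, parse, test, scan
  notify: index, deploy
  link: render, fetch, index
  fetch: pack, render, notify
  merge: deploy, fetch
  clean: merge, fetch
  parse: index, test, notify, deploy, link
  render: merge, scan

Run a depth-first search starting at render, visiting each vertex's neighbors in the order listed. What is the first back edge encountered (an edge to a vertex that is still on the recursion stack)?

clean->merge

DFS from render (visiting each vertex's neighbors in the order listed); mark gray on enter, black on exit:
render gray
  merge gray
    deploy gray
    deploy black
    fetch gray
      pack gray
        clean gray
          clean→merge: merge is gray → back edge
First back edge: clean → merge.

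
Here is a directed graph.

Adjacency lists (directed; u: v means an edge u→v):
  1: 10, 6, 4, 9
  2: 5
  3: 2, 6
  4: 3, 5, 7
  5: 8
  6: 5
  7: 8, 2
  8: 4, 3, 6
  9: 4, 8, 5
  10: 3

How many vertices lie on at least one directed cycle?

7

A vertex is on a directed cycle iff it belongs to a strongly connected component of size ≥ 2 (or has a self-loop).
The vertices on cycles are {2, 3, 4, 5, 6, 7, 8} — 7 in total.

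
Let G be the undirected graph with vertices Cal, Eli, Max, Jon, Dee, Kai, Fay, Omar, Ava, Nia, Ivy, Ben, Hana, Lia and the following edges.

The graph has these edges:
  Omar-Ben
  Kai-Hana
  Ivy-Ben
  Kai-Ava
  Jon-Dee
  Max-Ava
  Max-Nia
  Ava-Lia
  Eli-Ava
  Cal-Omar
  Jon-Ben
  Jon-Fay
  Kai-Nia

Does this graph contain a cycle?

DFS, tracking each vertex's parent; an edge to a visited non-parent vertex closes a cycle.
Start from Hana:
visit Hana (parent –)
  visit Kai (parent Hana)
    visit Ava (parent Kai)
      Ava–Kai: parent, skip
      visit Lia (parent Ava)
        Lia–Ava: parent, skip
      visit Max (parent Ava)
        visit Nia (parent Max)
          Nia–Kai: Kai visited and ≠ parent → cycle
Cycle: Kai – Ava – Max – Nia – Kai.

Yes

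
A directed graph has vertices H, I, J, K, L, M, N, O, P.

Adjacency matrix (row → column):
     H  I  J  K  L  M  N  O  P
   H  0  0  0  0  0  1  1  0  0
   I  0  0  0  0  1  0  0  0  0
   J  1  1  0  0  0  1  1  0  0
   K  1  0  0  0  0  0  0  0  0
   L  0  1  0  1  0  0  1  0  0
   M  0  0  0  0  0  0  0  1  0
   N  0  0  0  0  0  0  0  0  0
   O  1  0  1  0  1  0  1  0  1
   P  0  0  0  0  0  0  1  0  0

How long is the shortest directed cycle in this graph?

For each vertex v, BFS finds the shortest path from v back to v.
The shortest such closed walk is L → I → L, length 2.

2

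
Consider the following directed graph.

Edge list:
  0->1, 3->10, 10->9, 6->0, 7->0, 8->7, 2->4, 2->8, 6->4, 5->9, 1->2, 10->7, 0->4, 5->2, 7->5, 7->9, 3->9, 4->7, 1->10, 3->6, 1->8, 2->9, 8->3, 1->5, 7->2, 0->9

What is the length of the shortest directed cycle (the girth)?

For each vertex v, BFS finds the shortest path from v back to v.
The shortest such closed walk is 0 → 4 → 7 → 0, length 3.

3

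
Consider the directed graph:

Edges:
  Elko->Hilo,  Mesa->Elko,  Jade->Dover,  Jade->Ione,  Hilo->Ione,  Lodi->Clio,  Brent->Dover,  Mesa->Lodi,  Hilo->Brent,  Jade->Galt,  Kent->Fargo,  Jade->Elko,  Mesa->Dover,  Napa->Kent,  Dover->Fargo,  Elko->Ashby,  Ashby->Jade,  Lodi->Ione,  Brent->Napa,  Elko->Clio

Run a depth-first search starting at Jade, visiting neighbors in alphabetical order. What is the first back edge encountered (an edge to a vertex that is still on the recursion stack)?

DFS from Jade (visiting neighbors in alphabetical order); mark gray on enter, black on exit:
Jade gray
  Dover gray
    Fargo gray
    Fargo black
  Dover black
  Elko gray
    Ashby gray
      Ashby→Jade: Jade is gray → back edge
First back edge: Ashby → Jade.

Ashby->Jade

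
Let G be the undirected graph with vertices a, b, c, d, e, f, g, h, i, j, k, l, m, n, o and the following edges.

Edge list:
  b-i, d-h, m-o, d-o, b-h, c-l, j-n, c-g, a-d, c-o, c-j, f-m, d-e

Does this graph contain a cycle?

No

DFS, tracking each vertex's parent; an edge to a visited non-parent vertex closes a cycle.
Start from o:
visit o (parent –)
  visit d (parent o)
    visit a (parent d)
      a–d: parent, skip
    d–o: parent, skip
    visit e (parent d)
      e–d: parent, skip
    visit h (parent d)
      h–d: parent, skip
      visit b (parent h)
        b–h: parent, skip
        visit i (parent b)
          i–b: parent, skip
  visit m (parent o)
    visit f (parent m)
      f–m: parent, skip
    m–o: parent, skip
  visit c (parent o)
    visit g (parent c)
      g–c: parent, skip
    visit j (parent c)
      j–c: parent, skip
      visit n (parent j)
        n–j: parent, skip
    visit l (parent c)
      l–c: parent, skip
    c–o: parent, skip
visit k (parent –)
No non-parent visited neighbor found — the graph is a forest.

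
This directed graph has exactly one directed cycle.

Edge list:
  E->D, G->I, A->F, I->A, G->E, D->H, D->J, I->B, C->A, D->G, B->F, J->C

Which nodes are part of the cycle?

D, E, G

DFS with gray/black marking from G:
G gray
  E gray
    D gray
      H gray
      H black
      J gray
        C gray
          A gray
            F gray
            F black
          A black
        C black
      J black
      D→G: G is gray → back edge
Back edge closes the cycle G → E → D → G; its vertices are {D, E, G}.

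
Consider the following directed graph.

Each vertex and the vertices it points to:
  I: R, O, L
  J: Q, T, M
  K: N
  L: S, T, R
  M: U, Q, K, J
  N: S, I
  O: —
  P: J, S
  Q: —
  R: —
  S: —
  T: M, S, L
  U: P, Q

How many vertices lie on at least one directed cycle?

A vertex is on a directed cycle iff it belongs to a strongly connected component of size ≥ 2 (or has a self-loop).
The vertices on cycles are {I, J, K, L, M, N, P, T, U} — 9 in total.

9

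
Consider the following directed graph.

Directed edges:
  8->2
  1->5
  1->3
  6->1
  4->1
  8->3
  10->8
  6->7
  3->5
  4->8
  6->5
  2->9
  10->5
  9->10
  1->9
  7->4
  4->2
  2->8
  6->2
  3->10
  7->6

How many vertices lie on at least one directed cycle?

A vertex is on a directed cycle iff it belongs to a strongly connected component of size ≥ 2 (or has a self-loop).
The vertices on cycles are {2, 3, 6, 7, 8, 9, 10} — 7 in total.

7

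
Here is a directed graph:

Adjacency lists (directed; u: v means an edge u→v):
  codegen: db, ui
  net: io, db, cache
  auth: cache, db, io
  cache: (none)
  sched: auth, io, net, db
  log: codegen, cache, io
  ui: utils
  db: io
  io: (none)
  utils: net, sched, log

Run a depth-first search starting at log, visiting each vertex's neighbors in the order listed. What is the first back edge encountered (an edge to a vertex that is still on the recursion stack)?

DFS from log (visiting each vertex's neighbors in the order listed); mark gray on enter, black on exit:
log gray
  codegen gray
    db gray
      io gray
      io black
    db black
    ui gray
      utils gray
        net gray
          net→io: io black — skip
          net→db: db black — skip
          cache gray
          cache black
        net black
        sched gray
          auth gray
            auth→cache: cache black — skip
            auth→db: db black — skip
            auth→io: io black — skip
          auth black
          sched→io: io black — skip
          sched→net: net black — skip
          sched→db: db black — skip
        sched black
        utils→log: log is gray → back edge
First back edge: utils → log.

utils→log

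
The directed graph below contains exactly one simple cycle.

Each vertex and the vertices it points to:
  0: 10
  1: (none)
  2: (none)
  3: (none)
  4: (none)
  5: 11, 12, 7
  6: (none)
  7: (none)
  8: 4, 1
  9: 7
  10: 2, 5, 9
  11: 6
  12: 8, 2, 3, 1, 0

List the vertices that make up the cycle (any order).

DFS with gray/black marking from 12:
12 gray
  8 gray
    4 gray
    4 black
    1 gray
    1 black
  8 black
  2 gray
  2 black
  3 gray
  3 black
  12→1: 1 black — skip
  0 gray
    10 gray
      10→2: 2 black — skip
      5 gray
        11 gray
          6 gray
          6 black
        11 black
        5→12: 12 is gray → back edge
Back edge closes the cycle 12 → 0 → 10 → 5 → 12; its vertices are {0, 5, 10, 12}.

0, 5, 10, 12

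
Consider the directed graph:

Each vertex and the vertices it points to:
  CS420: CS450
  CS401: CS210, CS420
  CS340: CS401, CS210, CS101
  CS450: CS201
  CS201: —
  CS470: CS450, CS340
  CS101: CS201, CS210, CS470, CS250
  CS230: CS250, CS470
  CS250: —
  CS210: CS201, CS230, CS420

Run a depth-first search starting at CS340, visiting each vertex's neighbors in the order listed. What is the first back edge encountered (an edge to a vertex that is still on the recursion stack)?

DFS from CS340 (visiting each vertex's neighbors in the order listed); mark gray on enter, black on exit:
CS340 gray
  CS401 gray
    CS210 gray
      CS201 gray
      CS201 black
      CS230 gray
        CS250 gray
        CS250 black
        CS470 gray
          CS450 gray
            CS450→CS201: CS201 black — skip
          CS450 black
          CS470→CS340: CS340 is gray → back edge
First back edge: CS470 → CS340.

CS470->CS340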